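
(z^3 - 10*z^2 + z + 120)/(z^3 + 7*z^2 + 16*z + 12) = (z^2 - 13*z + 40)/(z^2 + 4*z + 4)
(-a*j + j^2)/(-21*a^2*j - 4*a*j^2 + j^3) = (a - j)/(21*a^2 + 4*a*j - j^2)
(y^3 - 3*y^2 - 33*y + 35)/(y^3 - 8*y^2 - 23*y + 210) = (y - 1)/(y - 6)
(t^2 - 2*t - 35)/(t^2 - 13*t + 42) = (t + 5)/(t - 6)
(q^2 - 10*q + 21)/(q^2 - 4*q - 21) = (q - 3)/(q + 3)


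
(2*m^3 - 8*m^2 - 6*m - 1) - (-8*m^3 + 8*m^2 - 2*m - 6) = 10*m^3 - 16*m^2 - 4*m + 5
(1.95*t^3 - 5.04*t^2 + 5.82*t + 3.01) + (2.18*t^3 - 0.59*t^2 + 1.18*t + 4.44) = 4.13*t^3 - 5.63*t^2 + 7.0*t + 7.45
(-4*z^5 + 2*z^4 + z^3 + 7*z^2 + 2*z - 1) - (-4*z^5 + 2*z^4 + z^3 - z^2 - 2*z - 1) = 8*z^2 + 4*z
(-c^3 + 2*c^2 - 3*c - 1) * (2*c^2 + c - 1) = -2*c^5 + 3*c^4 - 3*c^3 - 7*c^2 + 2*c + 1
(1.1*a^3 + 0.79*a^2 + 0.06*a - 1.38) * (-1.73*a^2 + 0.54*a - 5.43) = -1.903*a^5 - 0.7727*a^4 - 5.6502*a^3 - 1.8699*a^2 - 1.071*a + 7.4934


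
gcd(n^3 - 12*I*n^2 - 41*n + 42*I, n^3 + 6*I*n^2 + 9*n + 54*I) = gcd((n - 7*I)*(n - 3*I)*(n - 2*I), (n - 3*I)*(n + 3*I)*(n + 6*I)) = n - 3*I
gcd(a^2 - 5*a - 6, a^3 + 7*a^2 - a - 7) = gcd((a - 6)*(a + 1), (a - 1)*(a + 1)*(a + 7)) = a + 1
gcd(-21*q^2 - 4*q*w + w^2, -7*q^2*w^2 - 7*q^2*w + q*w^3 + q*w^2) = 7*q - w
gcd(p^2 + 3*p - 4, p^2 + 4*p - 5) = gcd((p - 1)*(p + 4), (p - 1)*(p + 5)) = p - 1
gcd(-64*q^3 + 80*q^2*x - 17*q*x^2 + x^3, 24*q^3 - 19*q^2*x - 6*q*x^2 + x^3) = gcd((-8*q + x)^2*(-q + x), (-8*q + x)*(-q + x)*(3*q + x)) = 8*q^2 - 9*q*x + x^2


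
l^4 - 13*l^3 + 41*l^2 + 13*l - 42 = (l - 7)*(l - 6)*(l - 1)*(l + 1)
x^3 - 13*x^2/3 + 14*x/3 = x*(x - 7/3)*(x - 2)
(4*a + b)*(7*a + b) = 28*a^2 + 11*a*b + b^2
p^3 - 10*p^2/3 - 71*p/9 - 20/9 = (p - 5)*(p + 1/3)*(p + 4/3)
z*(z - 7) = z^2 - 7*z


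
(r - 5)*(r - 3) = r^2 - 8*r + 15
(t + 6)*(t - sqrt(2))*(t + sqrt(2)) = t^3 + 6*t^2 - 2*t - 12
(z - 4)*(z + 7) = z^2 + 3*z - 28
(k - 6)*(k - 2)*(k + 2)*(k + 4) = k^4 - 2*k^3 - 28*k^2 + 8*k + 96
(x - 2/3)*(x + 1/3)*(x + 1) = x^3 + 2*x^2/3 - 5*x/9 - 2/9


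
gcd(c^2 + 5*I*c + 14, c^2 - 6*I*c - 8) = c - 2*I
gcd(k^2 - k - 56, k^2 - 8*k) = k - 8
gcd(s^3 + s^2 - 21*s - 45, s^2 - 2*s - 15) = s^2 - 2*s - 15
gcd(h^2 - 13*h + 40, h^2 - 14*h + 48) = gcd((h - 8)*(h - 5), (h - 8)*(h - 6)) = h - 8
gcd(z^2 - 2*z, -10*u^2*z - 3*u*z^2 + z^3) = z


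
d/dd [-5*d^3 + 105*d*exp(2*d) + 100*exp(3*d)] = -15*d^2 + 210*d*exp(2*d) + 300*exp(3*d) + 105*exp(2*d)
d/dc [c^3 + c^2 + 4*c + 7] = 3*c^2 + 2*c + 4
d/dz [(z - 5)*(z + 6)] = 2*z + 1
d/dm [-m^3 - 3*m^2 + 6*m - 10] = -3*m^2 - 6*m + 6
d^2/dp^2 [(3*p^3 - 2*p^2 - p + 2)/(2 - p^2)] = 2*(-5*p^3 + 6*p^2 - 30*p + 4)/(p^6 - 6*p^4 + 12*p^2 - 8)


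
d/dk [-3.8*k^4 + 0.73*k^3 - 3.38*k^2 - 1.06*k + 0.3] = -15.2*k^3 + 2.19*k^2 - 6.76*k - 1.06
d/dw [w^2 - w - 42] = 2*w - 1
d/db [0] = 0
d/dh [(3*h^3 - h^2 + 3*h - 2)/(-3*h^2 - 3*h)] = (-3*h^4 - 6*h^3 + 4*h^2 - 4*h - 2)/(3*h^2*(h^2 + 2*h + 1))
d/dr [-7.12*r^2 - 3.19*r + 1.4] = -14.24*r - 3.19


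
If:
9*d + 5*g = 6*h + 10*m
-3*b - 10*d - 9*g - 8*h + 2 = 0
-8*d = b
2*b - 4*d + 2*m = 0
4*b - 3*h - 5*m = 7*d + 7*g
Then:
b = 912/11803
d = -114/11803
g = 18/407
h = 2164/11803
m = -1140/11803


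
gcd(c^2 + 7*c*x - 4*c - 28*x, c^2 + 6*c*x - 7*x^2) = c + 7*x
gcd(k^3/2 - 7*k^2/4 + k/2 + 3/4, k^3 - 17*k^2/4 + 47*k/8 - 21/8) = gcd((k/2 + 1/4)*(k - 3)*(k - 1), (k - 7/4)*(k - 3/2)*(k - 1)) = k - 1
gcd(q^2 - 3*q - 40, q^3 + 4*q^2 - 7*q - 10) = q + 5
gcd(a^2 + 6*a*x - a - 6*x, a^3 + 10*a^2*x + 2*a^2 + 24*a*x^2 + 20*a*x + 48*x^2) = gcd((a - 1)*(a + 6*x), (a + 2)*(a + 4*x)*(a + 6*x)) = a + 6*x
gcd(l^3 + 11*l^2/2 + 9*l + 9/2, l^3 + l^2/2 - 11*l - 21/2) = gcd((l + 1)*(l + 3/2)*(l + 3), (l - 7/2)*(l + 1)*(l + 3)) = l^2 + 4*l + 3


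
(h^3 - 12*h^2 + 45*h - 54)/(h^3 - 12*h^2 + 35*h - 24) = (h^2 - 9*h + 18)/(h^2 - 9*h + 8)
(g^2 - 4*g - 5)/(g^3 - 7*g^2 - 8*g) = (g - 5)/(g*(g - 8))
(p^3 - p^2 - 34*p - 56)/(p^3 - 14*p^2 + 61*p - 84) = (p^2 + 6*p + 8)/(p^2 - 7*p + 12)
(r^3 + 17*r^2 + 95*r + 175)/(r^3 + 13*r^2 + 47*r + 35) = (r + 5)/(r + 1)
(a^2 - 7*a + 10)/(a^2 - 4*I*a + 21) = (a^2 - 7*a + 10)/(a^2 - 4*I*a + 21)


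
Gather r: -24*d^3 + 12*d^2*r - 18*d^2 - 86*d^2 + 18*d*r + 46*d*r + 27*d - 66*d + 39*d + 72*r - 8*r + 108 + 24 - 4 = -24*d^3 - 104*d^2 + r*(12*d^2 + 64*d + 64) + 128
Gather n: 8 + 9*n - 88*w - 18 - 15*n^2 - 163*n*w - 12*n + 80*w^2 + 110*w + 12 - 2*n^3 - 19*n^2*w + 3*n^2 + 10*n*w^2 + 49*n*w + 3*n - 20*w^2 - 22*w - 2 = -2*n^3 + n^2*(-19*w - 12) + n*(10*w^2 - 114*w) + 60*w^2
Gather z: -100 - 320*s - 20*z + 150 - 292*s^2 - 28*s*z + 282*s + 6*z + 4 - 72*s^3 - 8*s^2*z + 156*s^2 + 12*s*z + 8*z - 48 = -72*s^3 - 136*s^2 - 38*s + z*(-8*s^2 - 16*s - 6) + 6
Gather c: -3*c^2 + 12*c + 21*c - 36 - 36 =-3*c^2 + 33*c - 72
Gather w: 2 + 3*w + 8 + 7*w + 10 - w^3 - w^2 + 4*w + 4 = -w^3 - w^2 + 14*w + 24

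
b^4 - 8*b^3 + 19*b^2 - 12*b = b*(b - 4)*(b - 3)*(b - 1)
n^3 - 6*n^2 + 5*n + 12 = (n - 4)*(n - 3)*(n + 1)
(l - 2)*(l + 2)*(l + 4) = l^3 + 4*l^2 - 4*l - 16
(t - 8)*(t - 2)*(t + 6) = t^3 - 4*t^2 - 44*t + 96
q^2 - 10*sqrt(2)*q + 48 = (q - 6*sqrt(2))*(q - 4*sqrt(2))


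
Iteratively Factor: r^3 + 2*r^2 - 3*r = (r + 3)*(r^2 - r) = r*(r + 3)*(r - 1)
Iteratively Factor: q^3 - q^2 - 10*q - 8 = (q - 4)*(q^2 + 3*q + 2) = (q - 4)*(q + 2)*(q + 1)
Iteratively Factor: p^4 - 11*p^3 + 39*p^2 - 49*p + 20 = (p - 1)*(p^3 - 10*p^2 + 29*p - 20) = (p - 4)*(p - 1)*(p^2 - 6*p + 5) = (p - 5)*(p - 4)*(p - 1)*(p - 1)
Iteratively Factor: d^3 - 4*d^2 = (d - 4)*(d^2) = d*(d - 4)*(d)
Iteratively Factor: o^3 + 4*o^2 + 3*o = (o)*(o^2 + 4*o + 3) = o*(o + 1)*(o + 3)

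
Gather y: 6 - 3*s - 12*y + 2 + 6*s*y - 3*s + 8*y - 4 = -6*s + y*(6*s - 4) + 4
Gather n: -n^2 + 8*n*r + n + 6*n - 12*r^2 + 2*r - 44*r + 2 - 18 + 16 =-n^2 + n*(8*r + 7) - 12*r^2 - 42*r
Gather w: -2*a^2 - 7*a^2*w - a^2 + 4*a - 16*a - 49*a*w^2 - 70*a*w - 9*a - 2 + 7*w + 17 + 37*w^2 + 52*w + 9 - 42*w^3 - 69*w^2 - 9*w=-3*a^2 - 21*a - 42*w^3 + w^2*(-49*a - 32) + w*(-7*a^2 - 70*a + 50) + 24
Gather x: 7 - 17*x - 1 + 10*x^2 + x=10*x^2 - 16*x + 6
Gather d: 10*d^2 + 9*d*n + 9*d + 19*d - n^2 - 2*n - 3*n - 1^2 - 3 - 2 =10*d^2 + d*(9*n + 28) - n^2 - 5*n - 6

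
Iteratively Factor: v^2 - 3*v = (v)*(v - 3)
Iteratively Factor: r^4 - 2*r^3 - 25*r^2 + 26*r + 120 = (r + 2)*(r^3 - 4*r^2 - 17*r + 60) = (r - 5)*(r + 2)*(r^2 + r - 12) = (r - 5)*(r + 2)*(r + 4)*(r - 3)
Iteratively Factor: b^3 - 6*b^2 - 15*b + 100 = (b + 4)*(b^2 - 10*b + 25) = (b - 5)*(b + 4)*(b - 5)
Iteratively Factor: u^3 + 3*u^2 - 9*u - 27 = (u + 3)*(u^2 - 9) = (u - 3)*(u + 3)*(u + 3)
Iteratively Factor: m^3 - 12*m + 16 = (m - 2)*(m^2 + 2*m - 8) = (m - 2)*(m + 4)*(m - 2)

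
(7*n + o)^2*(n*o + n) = 49*n^3*o + 49*n^3 + 14*n^2*o^2 + 14*n^2*o + n*o^3 + n*o^2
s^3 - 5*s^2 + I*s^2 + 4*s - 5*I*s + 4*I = (s - 4)*(s - 1)*(s + I)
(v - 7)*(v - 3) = v^2 - 10*v + 21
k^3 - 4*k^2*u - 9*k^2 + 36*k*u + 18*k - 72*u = (k - 6)*(k - 3)*(k - 4*u)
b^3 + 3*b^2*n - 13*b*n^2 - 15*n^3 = (b - 3*n)*(b + n)*(b + 5*n)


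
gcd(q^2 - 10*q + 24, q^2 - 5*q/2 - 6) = q - 4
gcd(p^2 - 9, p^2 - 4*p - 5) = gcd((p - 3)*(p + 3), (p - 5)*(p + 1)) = 1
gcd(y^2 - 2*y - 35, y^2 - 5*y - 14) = y - 7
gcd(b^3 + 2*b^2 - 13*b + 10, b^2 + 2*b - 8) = b - 2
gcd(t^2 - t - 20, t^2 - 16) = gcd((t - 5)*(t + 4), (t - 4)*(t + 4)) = t + 4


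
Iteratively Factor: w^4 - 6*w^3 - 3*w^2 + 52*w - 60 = (w - 2)*(w^3 - 4*w^2 - 11*w + 30) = (w - 2)*(w + 3)*(w^2 - 7*w + 10) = (w - 2)^2*(w + 3)*(w - 5)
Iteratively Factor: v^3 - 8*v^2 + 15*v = (v - 3)*(v^2 - 5*v) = v*(v - 3)*(v - 5)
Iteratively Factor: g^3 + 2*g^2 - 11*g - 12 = (g + 1)*(g^2 + g - 12) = (g + 1)*(g + 4)*(g - 3)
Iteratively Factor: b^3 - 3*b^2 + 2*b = (b - 2)*(b^2 - b) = b*(b - 2)*(b - 1)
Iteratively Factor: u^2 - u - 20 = (u + 4)*(u - 5)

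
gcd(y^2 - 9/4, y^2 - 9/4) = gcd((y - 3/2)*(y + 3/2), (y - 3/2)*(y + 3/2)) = y^2 - 9/4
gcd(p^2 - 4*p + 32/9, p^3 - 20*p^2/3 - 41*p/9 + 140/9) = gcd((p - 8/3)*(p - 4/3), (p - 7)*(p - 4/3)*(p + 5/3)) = p - 4/3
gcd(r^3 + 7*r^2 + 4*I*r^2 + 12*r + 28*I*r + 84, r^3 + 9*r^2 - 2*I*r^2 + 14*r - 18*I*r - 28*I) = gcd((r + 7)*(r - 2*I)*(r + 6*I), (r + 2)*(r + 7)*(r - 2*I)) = r^2 + r*(7 - 2*I) - 14*I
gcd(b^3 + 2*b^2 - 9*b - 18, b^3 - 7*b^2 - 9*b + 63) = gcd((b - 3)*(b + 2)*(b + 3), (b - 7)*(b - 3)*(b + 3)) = b^2 - 9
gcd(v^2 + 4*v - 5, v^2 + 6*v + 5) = v + 5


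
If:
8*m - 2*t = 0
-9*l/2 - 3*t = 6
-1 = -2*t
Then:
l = -5/3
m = 1/8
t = 1/2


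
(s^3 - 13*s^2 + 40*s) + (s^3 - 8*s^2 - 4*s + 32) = 2*s^3 - 21*s^2 + 36*s + 32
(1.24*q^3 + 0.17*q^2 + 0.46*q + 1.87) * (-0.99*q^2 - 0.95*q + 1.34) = -1.2276*q^5 - 1.3463*q^4 + 1.0447*q^3 - 2.0605*q^2 - 1.1601*q + 2.5058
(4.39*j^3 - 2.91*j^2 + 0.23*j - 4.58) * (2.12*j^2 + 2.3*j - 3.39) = 9.3068*j^5 + 3.9278*j^4 - 21.0875*j^3 + 0.6843*j^2 - 11.3137*j + 15.5262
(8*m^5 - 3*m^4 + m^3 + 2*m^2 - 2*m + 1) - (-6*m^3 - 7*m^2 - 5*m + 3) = 8*m^5 - 3*m^4 + 7*m^3 + 9*m^2 + 3*m - 2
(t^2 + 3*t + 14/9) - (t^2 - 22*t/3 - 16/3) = 31*t/3 + 62/9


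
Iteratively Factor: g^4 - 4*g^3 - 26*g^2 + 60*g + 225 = (g + 3)*(g^3 - 7*g^2 - 5*g + 75) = (g + 3)^2*(g^2 - 10*g + 25) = (g - 5)*(g + 3)^2*(g - 5)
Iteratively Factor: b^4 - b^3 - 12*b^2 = (b)*(b^3 - b^2 - 12*b) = b*(b + 3)*(b^2 - 4*b) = b^2*(b + 3)*(b - 4)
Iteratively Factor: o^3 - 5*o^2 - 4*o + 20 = (o - 5)*(o^2 - 4) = (o - 5)*(o - 2)*(o + 2)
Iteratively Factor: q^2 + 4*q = (q + 4)*(q)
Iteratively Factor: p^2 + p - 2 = (p - 1)*(p + 2)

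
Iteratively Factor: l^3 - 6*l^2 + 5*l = (l - 1)*(l^2 - 5*l) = l*(l - 1)*(l - 5)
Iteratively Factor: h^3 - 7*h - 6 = (h - 3)*(h^2 + 3*h + 2) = (h - 3)*(h + 2)*(h + 1)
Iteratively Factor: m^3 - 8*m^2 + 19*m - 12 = (m - 3)*(m^2 - 5*m + 4) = (m - 4)*(m - 3)*(m - 1)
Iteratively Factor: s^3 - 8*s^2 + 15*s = (s - 3)*(s^2 - 5*s) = (s - 5)*(s - 3)*(s)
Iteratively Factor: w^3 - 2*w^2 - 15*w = (w)*(w^2 - 2*w - 15) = w*(w + 3)*(w - 5)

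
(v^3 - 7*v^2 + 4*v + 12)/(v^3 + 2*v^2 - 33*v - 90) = (v^2 - v - 2)/(v^2 + 8*v + 15)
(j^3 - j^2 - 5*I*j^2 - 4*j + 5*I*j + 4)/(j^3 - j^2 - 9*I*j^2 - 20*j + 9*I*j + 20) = (j - I)/(j - 5*I)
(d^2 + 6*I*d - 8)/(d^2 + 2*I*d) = (d + 4*I)/d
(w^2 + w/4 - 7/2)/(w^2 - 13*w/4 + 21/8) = 2*(w + 2)/(2*w - 3)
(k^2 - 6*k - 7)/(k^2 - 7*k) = (k + 1)/k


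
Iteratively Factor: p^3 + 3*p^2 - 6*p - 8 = (p - 2)*(p^2 + 5*p + 4) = (p - 2)*(p + 1)*(p + 4)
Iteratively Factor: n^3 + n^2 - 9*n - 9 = (n + 1)*(n^2 - 9) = (n - 3)*(n + 1)*(n + 3)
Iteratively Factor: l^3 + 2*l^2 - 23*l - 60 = (l + 4)*(l^2 - 2*l - 15) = (l + 3)*(l + 4)*(l - 5)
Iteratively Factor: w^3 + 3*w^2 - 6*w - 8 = (w - 2)*(w^2 + 5*w + 4) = (w - 2)*(w + 4)*(w + 1)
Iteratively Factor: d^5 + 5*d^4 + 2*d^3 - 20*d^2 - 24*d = (d + 2)*(d^4 + 3*d^3 - 4*d^2 - 12*d) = (d + 2)^2*(d^3 + d^2 - 6*d) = d*(d + 2)^2*(d^2 + d - 6) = d*(d - 2)*(d + 2)^2*(d + 3)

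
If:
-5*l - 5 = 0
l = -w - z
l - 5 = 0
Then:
No Solution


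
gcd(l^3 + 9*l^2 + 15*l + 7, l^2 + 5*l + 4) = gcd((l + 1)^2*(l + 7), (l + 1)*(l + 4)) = l + 1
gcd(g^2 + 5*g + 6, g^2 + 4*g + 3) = g + 3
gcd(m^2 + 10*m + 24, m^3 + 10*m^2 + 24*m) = m^2 + 10*m + 24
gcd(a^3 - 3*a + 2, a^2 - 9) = 1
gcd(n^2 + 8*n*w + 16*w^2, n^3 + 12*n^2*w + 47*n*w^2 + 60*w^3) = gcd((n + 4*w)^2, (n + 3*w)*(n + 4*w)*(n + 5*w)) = n + 4*w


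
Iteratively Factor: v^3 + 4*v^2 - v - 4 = (v + 4)*(v^2 - 1) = (v + 1)*(v + 4)*(v - 1)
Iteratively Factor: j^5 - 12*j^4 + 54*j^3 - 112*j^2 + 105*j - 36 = (j - 4)*(j^4 - 8*j^3 + 22*j^2 - 24*j + 9) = (j - 4)*(j - 3)*(j^3 - 5*j^2 + 7*j - 3) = (j - 4)*(j - 3)*(j - 1)*(j^2 - 4*j + 3) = (j - 4)*(j - 3)^2*(j - 1)*(j - 1)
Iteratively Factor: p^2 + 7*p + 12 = (p + 3)*(p + 4)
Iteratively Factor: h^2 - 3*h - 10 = (h + 2)*(h - 5)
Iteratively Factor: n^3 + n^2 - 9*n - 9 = (n - 3)*(n^2 + 4*n + 3) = (n - 3)*(n + 1)*(n + 3)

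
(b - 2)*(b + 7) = b^2 + 5*b - 14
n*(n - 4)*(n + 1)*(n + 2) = n^4 - n^3 - 10*n^2 - 8*n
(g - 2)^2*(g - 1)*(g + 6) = g^4 + g^3 - 22*g^2 + 44*g - 24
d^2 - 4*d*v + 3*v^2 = (d - 3*v)*(d - v)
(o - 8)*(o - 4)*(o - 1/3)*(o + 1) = o^4 - 34*o^3/3 + 71*o^2/3 + 76*o/3 - 32/3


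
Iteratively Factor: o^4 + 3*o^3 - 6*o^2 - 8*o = (o + 4)*(o^3 - o^2 - 2*o) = o*(o + 4)*(o^2 - o - 2) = o*(o + 1)*(o + 4)*(o - 2)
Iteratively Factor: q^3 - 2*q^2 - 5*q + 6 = (q - 3)*(q^2 + q - 2) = (q - 3)*(q + 2)*(q - 1)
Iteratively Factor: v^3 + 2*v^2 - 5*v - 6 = (v + 3)*(v^2 - v - 2) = (v + 1)*(v + 3)*(v - 2)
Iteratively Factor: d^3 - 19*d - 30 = (d + 3)*(d^2 - 3*d - 10) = (d + 2)*(d + 3)*(d - 5)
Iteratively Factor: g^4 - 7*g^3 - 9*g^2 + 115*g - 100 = (g - 5)*(g^3 - 2*g^2 - 19*g + 20) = (g - 5)^2*(g^2 + 3*g - 4) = (g - 5)^2*(g - 1)*(g + 4)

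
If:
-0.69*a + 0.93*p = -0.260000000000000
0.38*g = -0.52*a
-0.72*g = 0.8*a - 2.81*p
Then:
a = 0.35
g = -0.47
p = -0.02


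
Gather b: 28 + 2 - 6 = 24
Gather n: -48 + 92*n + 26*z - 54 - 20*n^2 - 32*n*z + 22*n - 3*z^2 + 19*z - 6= -20*n^2 + n*(114 - 32*z) - 3*z^2 + 45*z - 108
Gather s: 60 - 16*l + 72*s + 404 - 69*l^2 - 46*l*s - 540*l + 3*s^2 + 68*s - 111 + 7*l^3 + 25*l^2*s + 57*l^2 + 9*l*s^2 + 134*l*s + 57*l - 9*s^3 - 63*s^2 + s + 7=7*l^3 - 12*l^2 - 499*l - 9*s^3 + s^2*(9*l - 60) + s*(25*l^2 + 88*l + 141) + 360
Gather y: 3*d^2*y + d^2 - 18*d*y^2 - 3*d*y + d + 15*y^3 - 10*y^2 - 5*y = d^2 + d + 15*y^3 + y^2*(-18*d - 10) + y*(3*d^2 - 3*d - 5)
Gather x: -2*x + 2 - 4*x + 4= 6 - 6*x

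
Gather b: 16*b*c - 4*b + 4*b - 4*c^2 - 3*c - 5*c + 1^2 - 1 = 16*b*c - 4*c^2 - 8*c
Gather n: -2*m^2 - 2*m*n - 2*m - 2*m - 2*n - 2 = -2*m^2 - 4*m + n*(-2*m - 2) - 2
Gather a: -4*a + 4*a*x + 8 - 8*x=a*(4*x - 4) - 8*x + 8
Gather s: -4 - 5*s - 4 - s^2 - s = -s^2 - 6*s - 8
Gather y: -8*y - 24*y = -32*y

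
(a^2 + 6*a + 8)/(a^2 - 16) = (a + 2)/(a - 4)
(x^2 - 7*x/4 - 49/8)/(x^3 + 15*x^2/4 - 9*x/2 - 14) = (x - 7/2)/(x^2 + 2*x - 8)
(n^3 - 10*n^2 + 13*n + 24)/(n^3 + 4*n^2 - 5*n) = (n^3 - 10*n^2 + 13*n + 24)/(n*(n^2 + 4*n - 5))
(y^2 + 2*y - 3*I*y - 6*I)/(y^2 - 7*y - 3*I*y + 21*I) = (y + 2)/(y - 7)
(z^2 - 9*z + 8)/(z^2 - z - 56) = (z - 1)/(z + 7)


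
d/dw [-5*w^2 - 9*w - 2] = -10*w - 9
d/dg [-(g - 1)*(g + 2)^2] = -3*g*(g + 2)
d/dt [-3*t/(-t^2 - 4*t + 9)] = 3*(t^2 - 2*t*(t + 2) + 4*t - 9)/(t^2 + 4*t - 9)^2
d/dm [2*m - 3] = 2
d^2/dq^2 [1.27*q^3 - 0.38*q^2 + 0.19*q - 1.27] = 7.62*q - 0.76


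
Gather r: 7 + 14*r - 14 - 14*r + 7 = 0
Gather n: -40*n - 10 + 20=10 - 40*n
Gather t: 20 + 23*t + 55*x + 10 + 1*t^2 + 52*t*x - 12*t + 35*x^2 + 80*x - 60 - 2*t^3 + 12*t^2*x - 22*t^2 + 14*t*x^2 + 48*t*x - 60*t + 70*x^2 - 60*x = -2*t^3 + t^2*(12*x - 21) + t*(14*x^2 + 100*x - 49) + 105*x^2 + 75*x - 30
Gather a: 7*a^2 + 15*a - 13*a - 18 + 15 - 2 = 7*a^2 + 2*a - 5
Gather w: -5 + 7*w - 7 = 7*w - 12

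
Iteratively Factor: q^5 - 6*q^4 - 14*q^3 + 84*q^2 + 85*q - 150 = (q - 5)*(q^4 - q^3 - 19*q^2 - 11*q + 30) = (q - 5)*(q + 2)*(q^3 - 3*q^2 - 13*q + 15) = (q - 5)^2*(q + 2)*(q^2 + 2*q - 3) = (q - 5)^2*(q + 2)*(q + 3)*(q - 1)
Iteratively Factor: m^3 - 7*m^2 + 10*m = (m - 2)*(m^2 - 5*m) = m*(m - 2)*(m - 5)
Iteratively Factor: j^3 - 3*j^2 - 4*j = (j)*(j^2 - 3*j - 4) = j*(j - 4)*(j + 1)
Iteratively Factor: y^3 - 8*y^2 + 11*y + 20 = (y - 4)*(y^2 - 4*y - 5) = (y - 4)*(y + 1)*(y - 5)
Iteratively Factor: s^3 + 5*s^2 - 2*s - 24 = (s - 2)*(s^2 + 7*s + 12) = (s - 2)*(s + 4)*(s + 3)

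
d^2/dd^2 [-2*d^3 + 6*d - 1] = -12*d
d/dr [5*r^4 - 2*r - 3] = 20*r^3 - 2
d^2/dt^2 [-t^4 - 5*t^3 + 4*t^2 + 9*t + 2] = -12*t^2 - 30*t + 8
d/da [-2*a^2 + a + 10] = 1 - 4*a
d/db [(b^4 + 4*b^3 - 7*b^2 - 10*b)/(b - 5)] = (3*b^4 - 12*b^3 - 67*b^2 + 70*b + 50)/(b^2 - 10*b + 25)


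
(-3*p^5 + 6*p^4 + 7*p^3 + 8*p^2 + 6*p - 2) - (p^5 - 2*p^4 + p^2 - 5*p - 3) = -4*p^5 + 8*p^4 + 7*p^3 + 7*p^2 + 11*p + 1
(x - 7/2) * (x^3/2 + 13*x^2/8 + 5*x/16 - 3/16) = x^4/2 - x^3/8 - 43*x^2/8 - 41*x/32 + 21/32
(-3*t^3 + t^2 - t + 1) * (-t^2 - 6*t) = 3*t^5 + 17*t^4 - 5*t^3 + 5*t^2 - 6*t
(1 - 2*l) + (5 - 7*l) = 6 - 9*l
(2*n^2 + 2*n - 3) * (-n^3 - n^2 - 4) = -2*n^5 - 4*n^4 + n^3 - 5*n^2 - 8*n + 12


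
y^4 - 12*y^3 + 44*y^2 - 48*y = y*(y - 6)*(y - 4)*(y - 2)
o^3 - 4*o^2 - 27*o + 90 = (o - 6)*(o - 3)*(o + 5)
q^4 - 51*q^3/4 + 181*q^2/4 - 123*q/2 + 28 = (q - 8)*(q - 2)*(q - 7/4)*(q - 1)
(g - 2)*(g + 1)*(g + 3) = g^3 + 2*g^2 - 5*g - 6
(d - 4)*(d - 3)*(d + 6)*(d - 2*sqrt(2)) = d^4 - 2*sqrt(2)*d^3 - d^3 - 30*d^2 + 2*sqrt(2)*d^2 + 72*d + 60*sqrt(2)*d - 144*sqrt(2)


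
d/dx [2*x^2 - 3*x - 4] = 4*x - 3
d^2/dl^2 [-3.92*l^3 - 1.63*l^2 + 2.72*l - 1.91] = -23.52*l - 3.26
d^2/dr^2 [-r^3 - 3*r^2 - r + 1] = -6*r - 6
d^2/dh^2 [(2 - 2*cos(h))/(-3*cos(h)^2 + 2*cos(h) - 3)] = 4*(81*(1 - cos(2*h))^2*cos(h) - 30*(1 - cos(2*h))^2 - 96*cos(h) + 64*cos(2*h) + 18*cos(3*h) - 18*cos(5*h) + 96)/(4*cos(h) - 3*cos(2*h) - 9)^3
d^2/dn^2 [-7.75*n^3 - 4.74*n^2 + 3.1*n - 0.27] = -46.5*n - 9.48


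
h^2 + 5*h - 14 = (h - 2)*(h + 7)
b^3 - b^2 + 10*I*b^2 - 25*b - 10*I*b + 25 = (b - 1)*(b + 5*I)^2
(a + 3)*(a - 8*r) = a^2 - 8*a*r + 3*a - 24*r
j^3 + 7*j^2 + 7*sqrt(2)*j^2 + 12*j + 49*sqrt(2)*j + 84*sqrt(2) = (j + 3)*(j + 4)*(j + 7*sqrt(2))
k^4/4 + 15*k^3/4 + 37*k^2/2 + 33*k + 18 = (k/2 + 1/2)*(k/2 + 1)*(k + 6)^2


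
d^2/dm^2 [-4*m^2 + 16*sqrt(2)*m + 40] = -8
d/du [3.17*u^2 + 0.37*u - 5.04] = 6.34*u + 0.37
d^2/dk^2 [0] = 0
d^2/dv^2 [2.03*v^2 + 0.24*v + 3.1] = 4.06000000000000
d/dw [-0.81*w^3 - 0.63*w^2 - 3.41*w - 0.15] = -2.43*w^2 - 1.26*w - 3.41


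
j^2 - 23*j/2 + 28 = (j - 8)*(j - 7/2)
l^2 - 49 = (l - 7)*(l + 7)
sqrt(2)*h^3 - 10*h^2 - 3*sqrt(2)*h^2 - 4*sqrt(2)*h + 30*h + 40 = (h - 4)*(h - 5*sqrt(2))*(sqrt(2)*h + sqrt(2))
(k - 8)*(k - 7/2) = k^2 - 23*k/2 + 28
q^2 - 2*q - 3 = (q - 3)*(q + 1)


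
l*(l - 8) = l^2 - 8*l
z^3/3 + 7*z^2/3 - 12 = (z/3 + 1)*(z - 2)*(z + 6)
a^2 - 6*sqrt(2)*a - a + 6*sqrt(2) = (a - 1)*(a - 6*sqrt(2))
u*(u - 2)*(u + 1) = u^3 - u^2 - 2*u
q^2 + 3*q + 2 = (q + 1)*(q + 2)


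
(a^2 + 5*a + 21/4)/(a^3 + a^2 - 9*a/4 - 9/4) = (2*a + 7)/(2*a^2 - a - 3)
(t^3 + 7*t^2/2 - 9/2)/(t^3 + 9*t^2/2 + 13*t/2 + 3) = (t^2 + 2*t - 3)/(t^2 + 3*t + 2)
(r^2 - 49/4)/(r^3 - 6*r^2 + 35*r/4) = (2*r + 7)/(r*(2*r - 5))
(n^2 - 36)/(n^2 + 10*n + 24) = (n - 6)/(n + 4)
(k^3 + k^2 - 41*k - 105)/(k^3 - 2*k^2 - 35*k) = (k + 3)/k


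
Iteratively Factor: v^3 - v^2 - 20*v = (v - 5)*(v^2 + 4*v) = (v - 5)*(v + 4)*(v)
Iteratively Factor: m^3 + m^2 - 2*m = (m - 1)*(m^2 + 2*m) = (m - 1)*(m + 2)*(m)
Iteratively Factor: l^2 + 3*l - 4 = (l - 1)*(l + 4)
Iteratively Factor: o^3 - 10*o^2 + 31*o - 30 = (o - 5)*(o^2 - 5*o + 6) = (o - 5)*(o - 2)*(o - 3)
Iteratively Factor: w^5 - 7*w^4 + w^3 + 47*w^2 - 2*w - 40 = (w - 4)*(w^4 - 3*w^3 - 11*w^2 + 3*w + 10) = (w - 4)*(w + 2)*(w^3 - 5*w^2 - w + 5) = (w - 4)*(w - 1)*(w + 2)*(w^2 - 4*w - 5) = (w - 4)*(w - 1)*(w + 1)*(w + 2)*(w - 5)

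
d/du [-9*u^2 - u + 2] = -18*u - 1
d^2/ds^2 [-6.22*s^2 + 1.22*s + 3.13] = -12.4400000000000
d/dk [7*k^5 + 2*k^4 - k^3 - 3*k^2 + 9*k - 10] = 35*k^4 + 8*k^3 - 3*k^2 - 6*k + 9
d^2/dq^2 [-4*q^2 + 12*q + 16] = -8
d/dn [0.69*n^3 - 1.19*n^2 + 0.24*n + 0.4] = 2.07*n^2 - 2.38*n + 0.24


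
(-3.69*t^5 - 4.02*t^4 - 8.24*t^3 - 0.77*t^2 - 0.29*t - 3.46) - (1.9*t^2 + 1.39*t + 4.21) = -3.69*t^5 - 4.02*t^4 - 8.24*t^3 - 2.67*t^2 - 1.68*t - 7.67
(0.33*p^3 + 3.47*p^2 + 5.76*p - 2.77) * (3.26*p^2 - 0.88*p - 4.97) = 1.0758*p^5 + 11.0218*p^4 + 14.0839*p^3 - 31.3449*p^2 - 26.1896*p + 13.7669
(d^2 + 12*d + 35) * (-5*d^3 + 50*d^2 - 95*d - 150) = -5*d^5 - 10*d^4 + 330*d^3 + 460*d^2 - 5125*d - 5250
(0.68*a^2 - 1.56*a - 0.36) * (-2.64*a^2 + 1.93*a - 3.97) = -1.7952*a^4 + 5.4308*a^3 - 4.76*a^2 + 5.4984*a + 1.4292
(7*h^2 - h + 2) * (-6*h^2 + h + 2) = -42*h^4 + 13*h^3 + h^2 + 4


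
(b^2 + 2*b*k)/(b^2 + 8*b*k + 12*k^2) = b/(b + 6*k)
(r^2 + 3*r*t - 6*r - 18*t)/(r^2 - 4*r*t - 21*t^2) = (r - 6)/(r - 7*t)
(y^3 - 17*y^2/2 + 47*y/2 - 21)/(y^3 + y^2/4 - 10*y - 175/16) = 8*(y^2 - 5*y + 6)/(8*y^2 + 30*y + 25)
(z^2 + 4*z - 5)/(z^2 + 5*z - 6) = (z + 5)/(z + 6)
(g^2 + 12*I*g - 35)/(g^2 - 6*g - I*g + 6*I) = (g^2 + 12*I*g - 35)/(g^2 - 6*g - I*g + 6*I)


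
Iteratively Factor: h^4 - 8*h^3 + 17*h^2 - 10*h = (h - 5)*(h^3 - 3*h^2 + 2*h) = h*(h - 5)*(h^2 - 3*h + 2) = h*(h - 5)*(h - 2)*(h - 1)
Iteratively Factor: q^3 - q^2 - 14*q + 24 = (q - 2)*(q^2 + q - 12) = (q - 2)*(q + 4)*(q - 3)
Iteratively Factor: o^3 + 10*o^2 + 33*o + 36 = (o + 3)*(o^2 + 7*o + 12) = (o + 3)*(o + 4)*(o + 3)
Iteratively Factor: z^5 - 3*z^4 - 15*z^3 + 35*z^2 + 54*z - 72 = (z - 4)*(z^4 + z^3 - 11*z^2 - 9*z + 18) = (z - 4)*(z + 3)*(z^3 - 2*z^2 - 5*z + 6) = (z - 4)*(z - 3)*(z + 3)*(z^2 + z - 2) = (z - 4)*(z - 3)*(z - 1)*(z + 3)*(z + 2)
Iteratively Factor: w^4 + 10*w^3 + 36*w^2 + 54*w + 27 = (w + 3)*(w^3 + 7*w^2 + 15*w + 9) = (w + 3)^2*(w^2 + 4*w + 3) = (w + 3)^3*(w + 1)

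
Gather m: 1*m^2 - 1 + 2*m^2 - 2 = 3*m^2 - 3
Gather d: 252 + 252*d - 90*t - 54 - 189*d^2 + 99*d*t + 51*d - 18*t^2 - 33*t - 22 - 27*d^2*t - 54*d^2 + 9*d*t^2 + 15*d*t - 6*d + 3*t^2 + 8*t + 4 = d^2*(-27*t - 243) + d*(9*t^2 + 114*t + 297) - 15*t^2 - 115*t + 180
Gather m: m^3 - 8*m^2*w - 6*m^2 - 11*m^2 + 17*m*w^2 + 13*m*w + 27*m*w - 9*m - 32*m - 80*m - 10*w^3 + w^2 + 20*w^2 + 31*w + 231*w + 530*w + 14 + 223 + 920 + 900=m^3 + m^2*(-8*w - 17) + m*(17*w^2 + 40*w - 121) - 10*w^3 + 21*w^2 + 792*w + 2057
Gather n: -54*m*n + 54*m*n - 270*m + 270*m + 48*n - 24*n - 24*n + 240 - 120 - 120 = 0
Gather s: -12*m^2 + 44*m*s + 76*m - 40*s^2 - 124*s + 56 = -12*m^2 + 76*m - 40*s^2 + s*(44*m - 124) + 56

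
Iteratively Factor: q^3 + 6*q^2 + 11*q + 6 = (q + 3)*(q^2 + 3*q + 2) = (q + 2)*(q + 3)*(q + 1)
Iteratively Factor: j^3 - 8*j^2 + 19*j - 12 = (j - 1)*(j^2 - 7*j + 12) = (j - 3)*(j - 1)*(j - 4)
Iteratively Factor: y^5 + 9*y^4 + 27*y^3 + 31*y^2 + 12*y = (y + 3)*(y^4 + 6*y^3 + 9*y^2 + 4*y) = y*(y + 3)*(y^3 + 6*y^2 + 9*y + 4) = y*(y + 1)*(y + 3)*(y^2 + 5*y + 4) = y*(y + 1)^2*(y + 3)*(y + 4)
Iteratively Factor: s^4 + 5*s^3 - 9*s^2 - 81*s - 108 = (s + 3)*(s^3 + 2*s^2 - 15*s - 36) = (s + 3)^2*(s^2 - s - 12) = (s + 3)^3*(s - 4)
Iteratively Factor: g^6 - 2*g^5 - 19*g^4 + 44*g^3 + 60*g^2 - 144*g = (g)*(g^5 - 2*g^4 - 19*g^3 + 44*g^2 + 60*g - 144) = g*(g + 2)*(g^4 - 4*g^3 - 11*g^2 + 66*g - 72) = g*(g + 2)*(g + 4)*(g^3 - 8*g^2 + 21*g - 18) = g*(g - 2)*(g + 2)*(g + 4)*(g^2 - 6*g + 9) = g*(g - 3)*(g - 2)*(g + 2)*(g + 4)*(g - 3)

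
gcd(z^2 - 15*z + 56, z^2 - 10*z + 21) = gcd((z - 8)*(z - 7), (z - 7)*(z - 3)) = z - 7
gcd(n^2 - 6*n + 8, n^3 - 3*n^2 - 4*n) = n - 4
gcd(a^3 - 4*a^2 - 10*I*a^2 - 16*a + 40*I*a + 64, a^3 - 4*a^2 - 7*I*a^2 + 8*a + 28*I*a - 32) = a^2 + a*(-4 - 8*I) + 32*I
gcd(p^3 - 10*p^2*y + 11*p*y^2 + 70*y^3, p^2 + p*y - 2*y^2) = p + 2*y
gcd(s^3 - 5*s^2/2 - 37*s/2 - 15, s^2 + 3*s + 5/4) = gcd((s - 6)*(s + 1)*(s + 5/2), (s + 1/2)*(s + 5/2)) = s + 5/2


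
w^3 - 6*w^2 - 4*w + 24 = (w - 6)*(w - 2)*(w + 2)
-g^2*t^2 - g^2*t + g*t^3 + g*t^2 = t*(-g + t)*(g*t + g)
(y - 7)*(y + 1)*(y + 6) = y^3 - 43*y - 42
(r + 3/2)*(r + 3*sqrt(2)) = r^2 + 3*r/2 + 3*sqrt(2)*r + 9*sqrt(2)/2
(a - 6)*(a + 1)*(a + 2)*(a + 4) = a^4 + a^3 - 28*a^2 - 76*a - 48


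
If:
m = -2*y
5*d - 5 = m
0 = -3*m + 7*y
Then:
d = 1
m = 0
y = 0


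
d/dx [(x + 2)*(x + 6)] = 2*x + 8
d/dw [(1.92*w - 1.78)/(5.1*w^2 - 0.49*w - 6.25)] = (-9.792*w^2 + 18.156*w - 12.8722)/(26.01*w^4 - 4.998*w^3 - 63.5099*w^2 + 6.125*w + 39.0625)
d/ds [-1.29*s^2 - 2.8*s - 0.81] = -2.58*s - 2.8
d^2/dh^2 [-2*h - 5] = 0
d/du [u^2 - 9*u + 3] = 2*u - 9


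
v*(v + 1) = v^2 + v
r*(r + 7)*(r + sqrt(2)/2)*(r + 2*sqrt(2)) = r^4 + 5*sqrt(2)*r^3/2 + 7*r^3 + 2*r^2 + 35*sqrt(2)*r^2/2 + 14*r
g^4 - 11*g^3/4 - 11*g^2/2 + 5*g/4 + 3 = (g - 4)*(g - 3/4)*(g + 1)^2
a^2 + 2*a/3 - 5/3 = (a - 1)*(a + 5/3)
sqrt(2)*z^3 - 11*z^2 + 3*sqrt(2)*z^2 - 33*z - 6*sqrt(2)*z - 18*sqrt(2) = (z + 3)*(z - 6*sqrt(2))*(sqrt(2)*z + 1)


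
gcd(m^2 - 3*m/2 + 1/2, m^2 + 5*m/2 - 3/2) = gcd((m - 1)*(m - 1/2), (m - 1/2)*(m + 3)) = m - 1/2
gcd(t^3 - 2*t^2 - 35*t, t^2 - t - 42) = t - 7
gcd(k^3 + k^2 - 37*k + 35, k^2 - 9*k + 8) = k - 1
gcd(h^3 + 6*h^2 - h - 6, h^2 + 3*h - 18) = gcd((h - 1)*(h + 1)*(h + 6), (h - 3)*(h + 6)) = h + 6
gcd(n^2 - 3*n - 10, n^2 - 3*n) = 1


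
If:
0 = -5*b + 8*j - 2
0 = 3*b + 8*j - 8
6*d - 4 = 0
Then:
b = 3/4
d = 2/3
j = 23/32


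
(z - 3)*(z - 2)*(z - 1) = z^3 - 6*z^2 + 11*z - 6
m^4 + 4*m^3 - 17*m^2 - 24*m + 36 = (m - 3)*(m - 1)*(m + 2)*(m + 6)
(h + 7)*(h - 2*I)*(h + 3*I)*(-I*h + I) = -I*h^4 + h^3 - 6*I*h^3 + 6*h^2 + I*h^2 - 7*h - 36*I*h + 42*I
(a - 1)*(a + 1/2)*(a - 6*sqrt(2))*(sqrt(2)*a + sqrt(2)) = sqrt(2)*a^4 - 12*a^3 + sqrt(2)*a^3/2 - 6*a^2 - sqrt(2)*a^2 - sqrt(2)*a/2 + 12*a + 6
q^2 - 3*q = q*(q - 3)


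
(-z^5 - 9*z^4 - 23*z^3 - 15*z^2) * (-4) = 4*z^5 + 36*z^4 + 92*z^3 + 60*z^2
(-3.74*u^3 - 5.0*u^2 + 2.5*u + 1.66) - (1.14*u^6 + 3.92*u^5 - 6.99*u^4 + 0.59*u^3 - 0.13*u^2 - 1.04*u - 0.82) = -1.14*u^6 - 3.92*u^5 + 6.99*u^4 - 4.33*u^3 - 4.87*u^2 + 3.54*u + 2.48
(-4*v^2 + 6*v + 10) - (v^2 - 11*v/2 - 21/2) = -5*v^2 + 23*v/2 + 41/2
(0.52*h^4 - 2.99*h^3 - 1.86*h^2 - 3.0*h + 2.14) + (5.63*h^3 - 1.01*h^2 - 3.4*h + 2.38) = 0.52*h^4 + 2.64*h^3 - 2.87*h^2 - 6.4*h + 4.52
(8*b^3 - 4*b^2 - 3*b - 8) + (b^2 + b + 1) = 8*b^3 - 3*b^2 - 2*b - 7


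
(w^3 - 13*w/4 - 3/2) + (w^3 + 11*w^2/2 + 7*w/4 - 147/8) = 2*w^3 + 11*w^2/2 - 3*w/2 - 159/8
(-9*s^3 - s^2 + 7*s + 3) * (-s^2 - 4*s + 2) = 9*s^5 + 37*s^4 - 21*s^3 - 33*s^2 + 2*s + 6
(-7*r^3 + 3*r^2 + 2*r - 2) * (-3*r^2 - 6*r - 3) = 21*r^5 + 33*r^4 - 3*r^3 - 15*r^2 + 6*r + 6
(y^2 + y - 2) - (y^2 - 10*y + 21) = 11*y - 23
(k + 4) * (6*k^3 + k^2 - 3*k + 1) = 6*k^4 + 25*k^3 + k^2 - 11*k + 4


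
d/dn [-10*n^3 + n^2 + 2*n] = -30*n^2 + 2*n + 2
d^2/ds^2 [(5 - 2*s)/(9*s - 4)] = 666/(9*s - 4)^3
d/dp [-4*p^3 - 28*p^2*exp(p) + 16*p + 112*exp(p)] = -28*p^2*exp(p) - 12*p^2 - 56*p*exp(p) + 112*exp(p) + 16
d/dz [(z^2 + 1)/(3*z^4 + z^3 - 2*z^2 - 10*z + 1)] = (2*z*(3*z^4 + z^3 - 2*z^2 - 10*z + 1) - (z^2 + 1)*(12*z^3 + 3*z^2 - 4*z - 10))/(3*z^4 + z^3 - 2*z^2 - 10*z + 1)^2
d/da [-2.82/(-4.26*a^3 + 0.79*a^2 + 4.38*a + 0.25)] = (-36.0396*a^2 + 4.4556*a + 12.3516)/(-4.26*a^3 + 0.79*a^2 + 4.38*a + 0.25)^2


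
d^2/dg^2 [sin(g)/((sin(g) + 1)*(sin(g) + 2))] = -((cos(g)^2 - 1)^2 + 4*sin(g)*cos(g)^2 + 10*cos(g)^2 + 2)/((sin(g) + 1)^2*(sin(g) + 2)^3)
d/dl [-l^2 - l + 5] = -2*l - 1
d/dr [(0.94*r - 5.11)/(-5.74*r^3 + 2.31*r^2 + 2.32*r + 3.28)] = (10.7912*r^3 - 90.1656*r^2 + 23.6082*r + 14.9384)/(32.9476*r^6 - 26.5188*r^5 - 21.2975*r^4 - 26.936*r^3 + 20.536*r^2 + 15.2192*r + 10.7584)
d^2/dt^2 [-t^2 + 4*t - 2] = -2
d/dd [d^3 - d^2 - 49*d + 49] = 3*d^2 - 2*d - 49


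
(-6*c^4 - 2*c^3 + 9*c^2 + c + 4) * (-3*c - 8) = 18*c^5 + 54*c^4 - 11*c^3 - 75*c^2 - 20*c - 32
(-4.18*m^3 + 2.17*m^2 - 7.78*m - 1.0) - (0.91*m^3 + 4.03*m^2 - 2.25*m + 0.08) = -5.09*m^3 - 1.86*m^2 - 5.53*m - 1.08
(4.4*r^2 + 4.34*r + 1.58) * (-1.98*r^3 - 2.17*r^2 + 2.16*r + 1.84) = -8.712*r^5 - 18.1412*r^4 - 3.0422*r^3 + 14.0418*r^2 + 11.3984*r + 2.9072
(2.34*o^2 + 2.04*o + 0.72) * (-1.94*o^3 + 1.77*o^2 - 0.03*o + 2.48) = -4.5396*o^5 + 0.1842*o^4 + 2.1438*o^3 + 7.0164*o^2 + 5.0376*o + 1.7856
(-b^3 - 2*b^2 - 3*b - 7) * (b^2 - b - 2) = -b^5 - b^4 + b^3 + 13*b + 14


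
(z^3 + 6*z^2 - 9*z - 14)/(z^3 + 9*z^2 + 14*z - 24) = (z^3 + 6*z^2 - 9*z - 14)/(z^3 + 9*z^2 + 14*z - 24)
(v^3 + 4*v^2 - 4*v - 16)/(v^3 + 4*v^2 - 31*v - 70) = (v^2 + 2*v - 8)/(v^2 + 2*v - 35)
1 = 1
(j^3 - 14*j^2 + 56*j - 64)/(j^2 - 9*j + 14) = (j^2 - 12*j + 32)/(j - 7)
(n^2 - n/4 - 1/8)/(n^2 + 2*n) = (n^2 - n/4 - 1/8)/(n*(n + 2))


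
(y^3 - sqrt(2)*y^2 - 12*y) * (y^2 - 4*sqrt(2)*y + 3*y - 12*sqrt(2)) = y^5 - 5*sqrt(2)*y^4 + 3*y^4 - 15*sqrt(2)*y^3 - 4*y^3 - 12*y^2 + 48*sqrt(2)*y^2 + 144*sqrt(2)*y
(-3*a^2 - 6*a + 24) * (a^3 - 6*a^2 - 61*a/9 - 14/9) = -3*a^5 + 12*a^4 + 241*a^3/3 - 296*a^2/3 - 460*a/3 - 112/3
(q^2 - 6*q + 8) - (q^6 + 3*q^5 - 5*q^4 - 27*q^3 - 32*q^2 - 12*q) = -q^6 - 3*q^5 + 5*q^4 + 27*q^3 + 33*q^2 + 6*q + 8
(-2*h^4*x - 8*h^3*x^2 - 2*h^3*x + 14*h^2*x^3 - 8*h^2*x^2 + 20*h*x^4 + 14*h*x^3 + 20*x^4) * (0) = 0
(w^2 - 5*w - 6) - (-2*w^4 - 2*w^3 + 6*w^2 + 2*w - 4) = 2*w^4 + 2*w^3 - 5*w^2 - 7*w - 2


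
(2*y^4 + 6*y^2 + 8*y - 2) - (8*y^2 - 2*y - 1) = 2*y^4 - 2*y^2 + 10*y - 1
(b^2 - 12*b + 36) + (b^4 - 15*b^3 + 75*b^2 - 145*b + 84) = b^4 - 15*b^3 + 76*b^2 - 157*b + 120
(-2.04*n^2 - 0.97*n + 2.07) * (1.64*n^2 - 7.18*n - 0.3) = -3.3456*n^4 + 13.0564*n^3 + 10.9714*n^2 - 14.5716*n - 0.621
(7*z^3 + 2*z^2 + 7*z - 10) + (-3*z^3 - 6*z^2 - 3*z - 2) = 4*z^3 - 4*z^2 + 4*z - 12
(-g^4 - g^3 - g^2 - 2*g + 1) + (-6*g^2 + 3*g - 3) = -g^4 - g^3 - 7*g^2 + g - 2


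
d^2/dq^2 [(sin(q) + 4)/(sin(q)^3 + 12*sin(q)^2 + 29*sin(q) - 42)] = -(4*sin(q)^6 + 76*sin(q)^5 + 626*sin(q)^4 + 3240*sin(q)^3 + 10954*sin(q)^2 + 18944*sin(q) + 13196)/((sin(q) - 1)^2*(sin(q) + 6)^3*(sin(q) + 7)^3)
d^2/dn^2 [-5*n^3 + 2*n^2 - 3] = 4 - 30*n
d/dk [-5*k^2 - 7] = -10*k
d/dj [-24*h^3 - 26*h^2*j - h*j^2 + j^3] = -26*h^2 - 2*h*j + 3*j^2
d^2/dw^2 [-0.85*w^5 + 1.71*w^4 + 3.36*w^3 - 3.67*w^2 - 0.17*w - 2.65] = -17.0*w^3 + 20.52*w^2 + 20.16*w - 7.34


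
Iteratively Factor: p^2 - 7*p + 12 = (p - 4)*(p - 3)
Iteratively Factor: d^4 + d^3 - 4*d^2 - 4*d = (d - 2)*(d^3 + 3*d^2 + 2*d) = d*(d - 2)*(d^2 + 3*d + 2) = d*(d - 2)*(d + 2)*(d + 1)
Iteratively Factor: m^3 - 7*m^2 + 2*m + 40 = (m + 2)*(m^2 - 9*m + 20) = (m - 4)*(m + 2)*(m - 5)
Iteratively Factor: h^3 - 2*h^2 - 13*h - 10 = (h + 1)*(h^2 - 3*h - 10) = (h - 5)*(h + 1)*(h + 2)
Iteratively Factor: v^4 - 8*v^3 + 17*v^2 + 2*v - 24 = (v - 3)*(v^3 - 5*v^2 + 2*v + 8) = (v - 3)*(v + 1)*(v^2 - 6*v + 8) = (v - 3)*(v - 2)*(v + 1)*(v - 4)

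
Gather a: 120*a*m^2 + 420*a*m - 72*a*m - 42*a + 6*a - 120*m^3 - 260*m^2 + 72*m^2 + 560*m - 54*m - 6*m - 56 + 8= a*(120*m^2 + 348*m - 36) - 120*m^3 - 188*m^2 + 500*m - 48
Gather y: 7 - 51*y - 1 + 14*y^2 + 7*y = 14*y^2 - 44*y + 6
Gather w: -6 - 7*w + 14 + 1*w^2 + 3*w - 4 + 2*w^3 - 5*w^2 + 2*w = 2*w^3 - 4*w^2 - 2*w + 4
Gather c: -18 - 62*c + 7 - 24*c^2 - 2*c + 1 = -24*c^2 - 64*c - 10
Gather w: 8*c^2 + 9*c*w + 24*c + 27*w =8*c^2 + 24*c + w*(9*c + 27)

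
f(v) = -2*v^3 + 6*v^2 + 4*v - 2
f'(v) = -6*v^2 + 12*v + 4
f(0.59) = 2.04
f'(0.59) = 8.99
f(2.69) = 13.25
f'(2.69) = -7.14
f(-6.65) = 824.89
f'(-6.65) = -341.14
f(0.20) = -0.98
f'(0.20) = 6.16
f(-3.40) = 132.37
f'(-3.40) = -106.16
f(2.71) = 13.10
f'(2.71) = -7.54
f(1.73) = 12.52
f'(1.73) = 6.80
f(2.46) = 14.38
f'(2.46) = -2.79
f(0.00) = -2.00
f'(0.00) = 4.00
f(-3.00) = 94.00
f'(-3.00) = -86.00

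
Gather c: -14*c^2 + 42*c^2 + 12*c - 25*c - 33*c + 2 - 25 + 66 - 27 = 28*c^2 - 46*c + 16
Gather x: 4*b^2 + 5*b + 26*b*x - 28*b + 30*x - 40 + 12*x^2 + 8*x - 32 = 4*b^2 - 23*b + 12*x^2 + x*(26*b + 38) - 72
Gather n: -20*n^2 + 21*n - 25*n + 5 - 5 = -20*n^2 - 4*n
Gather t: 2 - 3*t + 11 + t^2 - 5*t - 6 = t^2 - 8*t + 7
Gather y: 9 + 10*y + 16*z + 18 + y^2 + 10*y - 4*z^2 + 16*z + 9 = y^2 + 20*y - 4*z^2 + 32*z + 36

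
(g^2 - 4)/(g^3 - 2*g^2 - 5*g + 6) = (g - 2)/(g^2 - 4*g + 3)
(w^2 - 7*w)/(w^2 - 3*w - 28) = w/(w + 4)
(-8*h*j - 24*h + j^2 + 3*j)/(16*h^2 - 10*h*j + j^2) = (-j - 3)/(2*h - j)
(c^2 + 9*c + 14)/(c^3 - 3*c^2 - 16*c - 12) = (c + 7)/(c^2 - 5*c - 6)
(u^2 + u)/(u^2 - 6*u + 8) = u*(u + 1)/(u^2 - 6*u + 8)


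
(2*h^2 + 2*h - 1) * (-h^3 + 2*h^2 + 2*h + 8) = -2*h^5 + 2*h^4 + 9*h^3 + 18*h^2 + 14*h - 8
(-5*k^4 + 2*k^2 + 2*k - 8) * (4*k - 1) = -20*k^5 + 5*k^4 + 8*k^3 + 6*k^2 - 34*k + 8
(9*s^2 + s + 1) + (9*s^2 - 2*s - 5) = 18*s^2 - s - 4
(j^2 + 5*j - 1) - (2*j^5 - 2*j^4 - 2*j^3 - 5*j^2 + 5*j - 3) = -2*j^5 + 2*j^4 + 2*j^3 + 6*j^2 + 2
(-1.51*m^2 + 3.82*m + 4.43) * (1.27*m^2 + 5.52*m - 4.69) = -1.9177*m^4 - 3.4838*m^3 + 33.7944*m^2 + 6.5378*m - 20.7767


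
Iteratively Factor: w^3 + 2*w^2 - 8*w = (w)*(w^2 + 2*w - 8) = w*(w - 2)*(w + 4)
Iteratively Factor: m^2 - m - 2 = (m - 2)*(m + 1)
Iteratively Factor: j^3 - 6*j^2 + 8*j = (j - 2)*(j^2 - 4*j) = (j - 4)*(j - 2)*(j)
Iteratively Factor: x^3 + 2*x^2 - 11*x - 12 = (x + 1)*(x^2 + x - 12) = (x - 3)*(x + 1)*(x + 4)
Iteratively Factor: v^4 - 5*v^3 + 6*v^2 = (v)*(v^3 - 5*v^2 + 6*v) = v*(v - 2)*(v^2 - 3*v) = v*(v - 3)*(v - 2)*(v)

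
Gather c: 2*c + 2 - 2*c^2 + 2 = -2*c^2 + 2*c + 4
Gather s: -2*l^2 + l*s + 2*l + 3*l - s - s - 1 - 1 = -2*l^2 + 5*l + s*(l - 2) - 2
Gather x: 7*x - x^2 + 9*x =-x^2 + 16*x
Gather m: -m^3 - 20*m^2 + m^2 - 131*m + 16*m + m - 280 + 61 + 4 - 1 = -m^3 - 19*m^2 - 114*m - 216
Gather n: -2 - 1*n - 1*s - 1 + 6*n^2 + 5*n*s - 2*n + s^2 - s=6*n^2 + n*(5*s - 3) + s^2 - 2*s - 3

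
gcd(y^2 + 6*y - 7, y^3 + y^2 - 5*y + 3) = y - 1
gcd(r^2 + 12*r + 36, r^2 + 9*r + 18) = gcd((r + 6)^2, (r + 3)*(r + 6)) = r + 6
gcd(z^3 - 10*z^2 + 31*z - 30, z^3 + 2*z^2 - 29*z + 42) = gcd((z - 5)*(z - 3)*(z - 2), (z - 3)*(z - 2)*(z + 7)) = z^2 - 5*z + 6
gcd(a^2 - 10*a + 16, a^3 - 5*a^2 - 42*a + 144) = a - 8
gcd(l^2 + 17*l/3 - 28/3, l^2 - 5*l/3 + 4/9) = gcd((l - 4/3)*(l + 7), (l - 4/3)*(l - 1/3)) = l - 4/3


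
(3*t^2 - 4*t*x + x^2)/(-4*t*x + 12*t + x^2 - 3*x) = (-3*t^2 + 4*t*x - x^2)/(4*t*x - 12*t - x^2 + 3*x)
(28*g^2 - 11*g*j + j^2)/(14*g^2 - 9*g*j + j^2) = (4*g - j)/(2*g - j)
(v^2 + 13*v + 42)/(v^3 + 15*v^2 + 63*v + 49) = (v + 6)/(v^2 + 8*v + 7)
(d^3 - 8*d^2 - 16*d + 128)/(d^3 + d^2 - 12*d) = (d^2 - 12*d + 32)/(d*(d - 3))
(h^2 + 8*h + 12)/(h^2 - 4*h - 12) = (h + 6)/(h - 6)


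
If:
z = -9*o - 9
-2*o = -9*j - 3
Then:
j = -2*z/81 - 5/9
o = -z/9 - 1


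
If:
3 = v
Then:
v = 3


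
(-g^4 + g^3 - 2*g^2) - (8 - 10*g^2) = -g^4 + g^3 + 8*g^2 - 8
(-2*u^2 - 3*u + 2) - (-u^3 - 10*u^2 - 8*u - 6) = u^3 + 8*u^2 + 5*u + 8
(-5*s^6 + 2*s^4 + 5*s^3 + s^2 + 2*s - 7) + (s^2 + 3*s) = -5*s^6 + 2*s^4 + 5*s^3 + 2*s^2 + 5*s - 7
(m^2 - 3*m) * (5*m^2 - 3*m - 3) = 5*m^4 - 18*m^3 + 6*m^2 + 9*m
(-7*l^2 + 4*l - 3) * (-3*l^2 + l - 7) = 21*l^4 - 19*l^3 + 62*l^2 - 31*l + 21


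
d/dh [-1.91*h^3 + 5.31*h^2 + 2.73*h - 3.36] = -5.73*h^2 + 10.62*h + 2.73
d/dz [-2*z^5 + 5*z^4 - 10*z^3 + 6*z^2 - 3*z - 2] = -10*z^4 + 20*z^3 - 30*z^2 + 12*z - 3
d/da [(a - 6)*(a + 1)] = 2*a - 5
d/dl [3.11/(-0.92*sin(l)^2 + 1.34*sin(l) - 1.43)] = (5.7224*sin(l) - 4.1674)*cos(l)/(0.92*sin(l)^2 - 1.34*sin(l) + 1.43)^2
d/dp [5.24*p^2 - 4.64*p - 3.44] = 10.48*p - 4.64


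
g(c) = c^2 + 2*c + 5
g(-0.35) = 4.42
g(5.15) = 41.82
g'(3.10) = 8.20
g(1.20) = 8.84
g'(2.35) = 6.70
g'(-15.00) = -28.00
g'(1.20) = 4.40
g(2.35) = 15.22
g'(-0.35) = 1.30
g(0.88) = 7.53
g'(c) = 2*c + 2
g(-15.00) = 200.00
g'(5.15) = 12.30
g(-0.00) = 5.00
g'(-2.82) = -3.64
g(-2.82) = 7.31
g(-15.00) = 200.00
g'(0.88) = 3.76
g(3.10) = 20.81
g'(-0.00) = 2.00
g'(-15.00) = -28.00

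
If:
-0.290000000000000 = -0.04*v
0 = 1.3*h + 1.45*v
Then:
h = -8.09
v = 7.25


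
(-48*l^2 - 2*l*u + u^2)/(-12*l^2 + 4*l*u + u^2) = (-8*l + u)/(-2*l + u)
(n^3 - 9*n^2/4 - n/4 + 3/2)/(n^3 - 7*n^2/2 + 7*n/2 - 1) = (4*n + 3)/(2*(2*n - 1))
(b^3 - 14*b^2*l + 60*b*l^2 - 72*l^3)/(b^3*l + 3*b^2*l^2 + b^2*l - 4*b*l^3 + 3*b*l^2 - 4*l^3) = (b^3 - 14*b^2*l + 60*b*l^2 - 72*l^3)/(l*(b^3 + 3*b^2*l + b^2 - 4*b*l^2 + 3*b*l - 4*l^2))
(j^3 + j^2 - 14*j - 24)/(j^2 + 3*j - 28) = (j^2 + 5*j + 6)/(j + 7)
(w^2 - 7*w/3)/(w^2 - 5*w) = (w - 7/3)/(w - 5)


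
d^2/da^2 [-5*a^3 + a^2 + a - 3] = 2 - 30*a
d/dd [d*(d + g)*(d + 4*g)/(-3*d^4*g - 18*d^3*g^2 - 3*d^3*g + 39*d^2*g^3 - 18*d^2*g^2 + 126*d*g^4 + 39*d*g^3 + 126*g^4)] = (d*(d + g)*(d + 4*g)*(4*d^3 + 18*d^2*g + 3*d^2 - 26*d*g^2 + 12*d*g - 42*g^3 - 13*g^2) - (d*(d + g) + d*(d + 4*g) + (d + g)*(d + 4*g))*(d^4 + 6*d^3*g + d^3 - 13*d^2*g^2 + 6*d^2*g - 42*d*g^3 - 13*d*g^2 - 42*g^3))/(3*g*(d^4 + 6*d^3*g + d^3 - 13*d^2*g^2 + 6*d^2*g - 42*d*g^3 - 13*d*g^2 - 42*g^3)^2)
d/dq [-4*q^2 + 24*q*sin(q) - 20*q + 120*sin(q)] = 24*q*cos(q) - 8*q + 24*sin(q) + 120*cos(q) - 20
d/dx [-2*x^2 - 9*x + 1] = -4*x - 9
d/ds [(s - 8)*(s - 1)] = 2*s - 9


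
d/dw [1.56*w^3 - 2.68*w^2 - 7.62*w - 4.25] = 4.68*w^2 - 5.36*w - 7.62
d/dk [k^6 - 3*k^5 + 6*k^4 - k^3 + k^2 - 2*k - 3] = 6*k^5 - 15*k^4 + 24*k^3 - 3*k^2 + 2*k - 2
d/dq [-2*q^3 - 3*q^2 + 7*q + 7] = -6*q^2 - 6*q + 7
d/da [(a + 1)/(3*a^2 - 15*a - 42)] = (a^2 - 5*a - (a + 1)*(2*a - 5) - 14)/(3*(-a^2 + 5*a + 14)^2)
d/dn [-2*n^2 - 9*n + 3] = -4*n - 9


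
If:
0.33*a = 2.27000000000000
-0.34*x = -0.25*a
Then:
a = 6.88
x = 5.06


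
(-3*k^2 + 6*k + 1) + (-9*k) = -3*k^2 - 3*k + 1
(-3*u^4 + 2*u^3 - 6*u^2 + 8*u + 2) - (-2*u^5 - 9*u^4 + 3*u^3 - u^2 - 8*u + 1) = 2*u^5 + 6*u^4 - u^3 - 5*u^2 + 16*u + 1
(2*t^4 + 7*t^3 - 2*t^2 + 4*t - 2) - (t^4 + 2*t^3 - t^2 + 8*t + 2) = t^4 + 5*t^3 - t^2 - 4*t - 4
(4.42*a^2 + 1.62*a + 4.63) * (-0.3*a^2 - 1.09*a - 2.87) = -1.326*a^4 - 5.3038*a^3 - 15.8402*a^2 - 9.6961*a - 13.2881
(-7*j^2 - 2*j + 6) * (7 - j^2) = 7*j^4 + 2*j^3 - 55*j^2 - 14*j + 42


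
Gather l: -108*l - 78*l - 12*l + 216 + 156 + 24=396 - 198*l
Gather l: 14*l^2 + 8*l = 14*l^2 + 8*l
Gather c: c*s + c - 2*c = c*(s - 1)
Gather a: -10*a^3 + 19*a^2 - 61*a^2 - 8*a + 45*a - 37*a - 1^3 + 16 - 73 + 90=-10*a^3 - 42*a^2 + 32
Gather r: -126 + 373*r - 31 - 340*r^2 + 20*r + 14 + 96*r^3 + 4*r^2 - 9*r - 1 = 96*r^3 - 336*r^2 + 384*r - 144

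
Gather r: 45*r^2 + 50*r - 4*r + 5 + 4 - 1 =45*r^2 + 46*r + 8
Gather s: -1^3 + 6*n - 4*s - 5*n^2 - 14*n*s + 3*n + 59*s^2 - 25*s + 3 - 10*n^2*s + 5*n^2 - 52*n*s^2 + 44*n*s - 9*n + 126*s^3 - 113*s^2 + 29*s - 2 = 126*s^3 + s^2*(-52*n - 54) + s*(-10*n^2 + 30*n)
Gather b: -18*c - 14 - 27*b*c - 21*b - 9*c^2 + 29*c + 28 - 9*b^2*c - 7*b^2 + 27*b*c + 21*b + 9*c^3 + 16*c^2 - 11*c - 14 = b^2*(-9*c - 7) + 9*c^3 + 7*c^2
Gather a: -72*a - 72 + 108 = 36 - 72*a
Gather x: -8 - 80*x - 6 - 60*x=-140*x - 14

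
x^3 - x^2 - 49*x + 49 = (x - 7)*(x - 1)*(x + 7)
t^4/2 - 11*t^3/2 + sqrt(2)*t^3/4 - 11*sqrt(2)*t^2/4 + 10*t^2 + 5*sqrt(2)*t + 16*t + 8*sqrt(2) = (t/2 + 1/2)*(t - 8)*(t - 4)*(t + sqrt(2)/2)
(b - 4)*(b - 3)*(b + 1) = b^3 - 6*b^2 + 5*b + 12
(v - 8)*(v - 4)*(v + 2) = v^3 - 10*v^2 + 8*v + 64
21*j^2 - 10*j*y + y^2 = (-7*j + y)*(-3*j + y)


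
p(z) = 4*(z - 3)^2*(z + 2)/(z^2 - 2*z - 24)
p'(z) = 4*(2 - 2*z)*(z - 3)^2*(z + 2)/(z^2 - 2*z - 24)^2 + 4*(z - 3)^2/(z^2 - 2*z - 24) + 4*(z + 2)*(2*z - 6)/(z^2 - 2*z - 24)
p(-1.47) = -2.24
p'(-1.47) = -2.64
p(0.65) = -2.35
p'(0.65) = 1.18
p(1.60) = -1.15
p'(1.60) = 1.26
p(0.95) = -1.98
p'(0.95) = 1.27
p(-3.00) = 16.00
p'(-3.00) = -35.56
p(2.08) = -0.58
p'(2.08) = 1.07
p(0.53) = -2.49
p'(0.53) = 1.13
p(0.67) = -2.33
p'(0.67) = 1.19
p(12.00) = 47.25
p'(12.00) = 3.05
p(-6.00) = -54.00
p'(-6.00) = -6.00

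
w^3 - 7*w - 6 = (w - 3)*(w + 1)*(w + 2)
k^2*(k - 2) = k^3 - 2*k^2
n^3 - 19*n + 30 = (n - 3)*(n - 2)*(n + 5)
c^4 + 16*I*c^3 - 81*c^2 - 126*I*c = c*(c + 3*I)*(c + 6*I)*(c + 7*I)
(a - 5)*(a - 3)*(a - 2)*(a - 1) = a^4 - 11*a^3 + 41*a^2 - 61*a + 30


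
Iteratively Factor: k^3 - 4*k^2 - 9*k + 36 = (k + 3)*(k^2 - 7*k + 12) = (k - 3)*(k + 3)*(k - 4)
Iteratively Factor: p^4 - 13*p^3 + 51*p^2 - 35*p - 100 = (p - 5)*(p^3 - 8*p^2 + 11*p + 20) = (p - 5)*(p + 1)*(p^2 - 9*p + 20) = (p - 5)*(p - 4)*(p + 1)*(p - 5)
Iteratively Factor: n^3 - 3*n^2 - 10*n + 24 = (n - 4)*(n^2 + n - 6) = (n - 4)*(n - 2)*(n + 3)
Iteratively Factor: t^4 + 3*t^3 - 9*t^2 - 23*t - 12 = (t + 4)*(t^3 - t^2 - 5*t - 3) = (t + 1)*(t + 4)*(t^2 - 2*t - 3) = (t + 1)^2*(t + 4)*(t - 3)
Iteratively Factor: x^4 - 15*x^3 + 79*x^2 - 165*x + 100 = (x - 5)*(x^3 - 10*x^2 + 29*x - 20) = (x - 5)*(x - 4)*(x^2 - 6*x + 5) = (x - 5)^2*(x - 4)*(x - 1)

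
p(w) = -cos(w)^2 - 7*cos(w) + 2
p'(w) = 2*sin(w)*cos(w) + 7*sin(w)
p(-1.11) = -1.31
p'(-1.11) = -7.07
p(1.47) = 1.29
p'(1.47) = 7.16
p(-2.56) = 7.15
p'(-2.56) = -2.93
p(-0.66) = -4.15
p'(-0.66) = -5.26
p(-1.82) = 3.67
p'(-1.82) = -6.31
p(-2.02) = 4.85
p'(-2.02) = -5.52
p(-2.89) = 7.84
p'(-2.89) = -1.26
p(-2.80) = 7.71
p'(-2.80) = -1.71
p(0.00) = -6.00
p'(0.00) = 0.00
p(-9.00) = 7.55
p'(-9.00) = -2.13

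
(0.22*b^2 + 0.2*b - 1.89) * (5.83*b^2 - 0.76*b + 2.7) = 1.2826*b^4 + 0.9988*b^3 - 10.5767*b^2 + 1.9764*b - 5.103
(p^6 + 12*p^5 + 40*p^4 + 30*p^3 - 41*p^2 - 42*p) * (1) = p^6 + 12*p^5 + 40*p^4 + 30*p^3 - 41*p^2 - 42*p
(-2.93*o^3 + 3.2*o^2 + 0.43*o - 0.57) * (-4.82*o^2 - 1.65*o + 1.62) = 14.1226*o^5 - 10.5895*o^4 - 12.0992*o^3 + 7.2219*o^2 + 1.6371*o - 0.9234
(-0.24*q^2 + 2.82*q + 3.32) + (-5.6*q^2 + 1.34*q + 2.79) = -5.84*q^2 + 4.16*q + 6.11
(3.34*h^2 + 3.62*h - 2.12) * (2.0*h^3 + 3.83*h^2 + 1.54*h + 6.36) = 6.68*h^5 + 20.0322*h^4 + 14.7682*h^3 + 18.6976*h^2 + 19.7584*h - 13.4832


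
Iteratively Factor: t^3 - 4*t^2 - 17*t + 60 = (t - 5)*(t^2 + t - 12) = (t - 5)*(t + 4)*(t - 3)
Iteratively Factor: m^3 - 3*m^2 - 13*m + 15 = (m + 3)*(m^2 - 6*m + 5) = (m - 1)*(m + 3)*(m - 5)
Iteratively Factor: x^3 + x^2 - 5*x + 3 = (x + 3)*(x^2 - 2*x + 1) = (x - 1)*(x + 3)*(x - 1)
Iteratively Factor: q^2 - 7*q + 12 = (q - 3)*(q - 4)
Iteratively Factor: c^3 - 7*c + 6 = (c + 3)*(c^2 - 3*c + 2) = (c - 2)*(c + 3)*(c - 1)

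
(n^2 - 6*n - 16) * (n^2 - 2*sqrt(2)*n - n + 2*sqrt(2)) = n^4 - 7*n^3 - 2*sqrt(2)*n^3 - 10*n^2 + 14*sqrt(2)*n^2 + 16*n + 20*sqrt(2)*n - 32*sqrt(2)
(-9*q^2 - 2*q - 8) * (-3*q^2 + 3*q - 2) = 27*q^4 - 21*q^3 + 36*q^2 - 20*q + 16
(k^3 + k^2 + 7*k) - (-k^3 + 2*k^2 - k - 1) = 2*k^3 - k^2 + 8*k + 1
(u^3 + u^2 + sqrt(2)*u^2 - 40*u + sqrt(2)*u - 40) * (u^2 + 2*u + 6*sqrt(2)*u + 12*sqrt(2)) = u^5 + 3*u^4 + 7*sqrt(2)*u^4 - 26*u^3 + 21*sqrt(2)*u^3 - 226*sqrt(2)*u^2 - 84*u^2 - 720*sqrt(2)*u - 56*u - 480*sqrt(2)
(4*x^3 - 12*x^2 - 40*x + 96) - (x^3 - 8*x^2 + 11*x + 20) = 3*x^3 - 4*x^2 - 51*x + 76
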